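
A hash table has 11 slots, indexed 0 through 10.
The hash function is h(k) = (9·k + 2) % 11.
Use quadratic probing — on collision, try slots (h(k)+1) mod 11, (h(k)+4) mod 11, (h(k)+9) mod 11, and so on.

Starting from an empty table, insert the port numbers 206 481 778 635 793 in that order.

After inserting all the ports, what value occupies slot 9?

481

206 hashes to 8; slot 8 is free => place at 8.
481 hashes to 8; 8 taken => place at 9.
778 hashes to 8; 8,9 taken => place at 1.
635 hashes to 8; 8,9,1 taken => place at 6.
793 hashes to 0; slot 0 is free => place at 0.
Table: [793, 778, ., ., ., ., 635, ., 206, 481, .]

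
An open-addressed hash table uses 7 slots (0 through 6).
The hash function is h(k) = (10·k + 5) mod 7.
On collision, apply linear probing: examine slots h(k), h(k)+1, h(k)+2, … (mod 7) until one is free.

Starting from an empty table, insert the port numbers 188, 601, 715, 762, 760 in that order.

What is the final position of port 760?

Insert 188: h=2, slot 2 empty => index 2.
Insert 601: h=2, slot 2 occupied => index 3.
Insert 715: h=1, slot 1 empty => index 1.
Insert 762: h=2, slots 2,3 occupied => index 4.
Insert 760: h=3, slots 3,4 occupied => index 5.
Table: [—, 715, 188, 601, 762, 760, —]

5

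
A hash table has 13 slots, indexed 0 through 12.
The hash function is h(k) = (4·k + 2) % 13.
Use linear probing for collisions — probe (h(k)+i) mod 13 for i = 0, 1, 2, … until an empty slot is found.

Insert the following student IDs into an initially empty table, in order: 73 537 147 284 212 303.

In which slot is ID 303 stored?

10

Insert 73: h=8, slot 8 empty → index 8.
Insert 537: h=5, slot 5 empty → index 5.
Insert 147: h=5, slot 5 occupied → index 6.
Insert 284: h=7, slot 7 empty → index 7.
Insert 212: h=5, slots 5,6,7,8 occupied → index 9.
Insert 303: h=5, slots 5,6,7,8,9 occupied → index 10.
Table: [., ., ., ., ., 537, 147, 284, 73, 212, 303, ., .]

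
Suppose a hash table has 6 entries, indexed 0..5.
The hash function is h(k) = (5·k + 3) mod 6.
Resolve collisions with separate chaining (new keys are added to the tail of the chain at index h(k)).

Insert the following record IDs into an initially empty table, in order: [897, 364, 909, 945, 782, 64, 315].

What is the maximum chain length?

897 → bucket 0
364 → bucket 5
909 → bucket 0 (collision)
945 → bucket 0 (collision)
782 → bucket 1
64 → bucket 5 (collision)
315 → bucket 0 (collision)
Final buckets:
0: 897 -> 909 -> 945 -> 315
1: 782
2: .
3: .
4: .
5: 364 -> 64

4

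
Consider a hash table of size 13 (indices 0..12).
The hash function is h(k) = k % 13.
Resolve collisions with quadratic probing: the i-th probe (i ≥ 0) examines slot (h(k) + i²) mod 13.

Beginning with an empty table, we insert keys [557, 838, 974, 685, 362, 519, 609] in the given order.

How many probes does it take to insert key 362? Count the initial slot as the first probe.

3

557 hashes to 11; slot 11 is free -> place at 11.
838 hashes to 6; slot 6 is free -> place at 6.
974 hashes to 12; slot 12 is free -> place at 12.
685 hashes to 9; slot 9 is free -> place at 9.
362 hashes to 11; 11,12 taken -> place at 2.
519 hashes to 12; 12 taken -> place at 0.
609 hashes to 11; 11,12,2 taken -> place at 7.
Table: [519, ∅, 362, ∅, ∅, ∅, 838, 609, ∅, 685, ∅, 557, 974]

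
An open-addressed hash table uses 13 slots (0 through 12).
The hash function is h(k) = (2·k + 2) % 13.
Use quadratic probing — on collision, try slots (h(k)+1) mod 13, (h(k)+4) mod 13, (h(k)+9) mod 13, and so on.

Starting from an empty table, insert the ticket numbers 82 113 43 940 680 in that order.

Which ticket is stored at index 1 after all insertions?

940

82 hashes to 10; slot 10 is free => place at 10.
113 hashes to 7; slot 7 is free => place at 7.
43 hashes to 10; 10 taken => place at 11.
940 hashes to 10; 10,11 taken => place at 1.
680 hashes to 10; 10,11,1 taken => place at 6.
Table: [∅, 940, ∅, ∅, ∅, ∅, 680, 113, ∅, ∅, 82, 43, ∅]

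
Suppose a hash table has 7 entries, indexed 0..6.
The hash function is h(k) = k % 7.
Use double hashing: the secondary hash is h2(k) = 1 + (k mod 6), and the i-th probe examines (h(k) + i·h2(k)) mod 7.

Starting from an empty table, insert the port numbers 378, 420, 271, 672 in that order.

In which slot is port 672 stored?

Insert 378: h=0, slot 0 empty -> index 0.
Insert 420: h=0, h2=1, slot 0 occupied -> index 1.
Insert 271: h=5, slot 5 empty -> index 5.
Insert 672: h=0, h2=1, slots 0,1 occupied -> index 2.
Table: [378, 420, 672, _, _, 271, _]

2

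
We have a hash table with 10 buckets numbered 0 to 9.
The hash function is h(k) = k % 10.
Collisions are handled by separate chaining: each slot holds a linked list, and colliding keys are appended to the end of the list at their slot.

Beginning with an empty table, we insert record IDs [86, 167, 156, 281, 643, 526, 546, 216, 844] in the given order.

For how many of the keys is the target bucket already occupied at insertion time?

4

Insert 86: h=6, bucket 6 empty → new chain.
Insert 167: h=7, bucket 7 empty → new chain.
Insert 156: h=6, bucket 6 nonempty → append to chain.
Insert 281: h=1, bucket 1 empty → new chain.
Insert 643: h=3, bucket 3 empty → new chain.
Insert 526: h=6, bucket 6 nonempty → append to chain.
Insert 546: h=6, bucket 6 nonempty → append to chain.
Insert 216: h=6, bucket 6 nonempty → append to chain.
Insert 844: h=4, bucket 4 empty → new chain.
Final buckets:
0: .
1: 281
2: .
3: 643
4: 844
5: .
6: 86 -> 156 -> 526 -> 546 -> 216
7: 167
8: .
9: .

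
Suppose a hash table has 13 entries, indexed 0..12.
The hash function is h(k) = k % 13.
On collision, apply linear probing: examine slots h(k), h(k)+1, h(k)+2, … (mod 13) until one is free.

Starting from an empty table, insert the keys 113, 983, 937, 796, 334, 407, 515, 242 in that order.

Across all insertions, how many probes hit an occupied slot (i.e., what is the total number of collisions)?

113 hashes to 9; slot 9 is free → place at 9.
983 hashes to 8; slot 8 is free → place at 8.
937 hashes to 1; slot 1 is free → place at 1.
796 hashes to 3; slot 3 is free → place at 3.
334 hashes to 9; 9 taken → place at 10.
407 hashes to 4; slot 4 is free → place at 4.
515 hashes to 8; 8,9,10 taken → place at 11.
242 hashes to 8; 8,9,10,11 taken → place at 12.
Table: [∅, 937, ∅, 796, 407, ∅, ∅, ∅, 983, 113, 334, 515, 242]

8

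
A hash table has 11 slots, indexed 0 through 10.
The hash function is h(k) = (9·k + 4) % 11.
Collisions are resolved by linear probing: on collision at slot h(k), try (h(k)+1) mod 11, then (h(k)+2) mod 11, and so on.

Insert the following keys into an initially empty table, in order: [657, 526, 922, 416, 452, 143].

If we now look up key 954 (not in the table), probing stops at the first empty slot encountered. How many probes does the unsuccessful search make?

657: h=10 → slot 10
526: h=8 → slot 8
922: h=8, probe 8,9 → slot 9
416: h=8, probe 8,9,10,0 → slot 0
452: h=2 → slot 2
143: h=4 → slot 4
Table: [416, -, 452, -, 143, -, -, -, 526, 922, 657]
Lookup 954: h=10, probe 10,0,1 → slot 1 empty, not found.

3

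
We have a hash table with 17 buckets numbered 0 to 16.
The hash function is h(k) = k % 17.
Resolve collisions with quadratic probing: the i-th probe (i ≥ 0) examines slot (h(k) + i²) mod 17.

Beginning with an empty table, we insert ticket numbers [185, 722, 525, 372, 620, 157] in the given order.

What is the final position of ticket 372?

2

185 hashes to 15; slot 15 is free -> place at 15.
722 hashes to 8; slot 8 is free -> place at 8.
525 hashes to 15; 15 taken -> place at 16.
372 hashes to 15; 15,16 taken -> place at 2.
620 hashes to 8; 8 taken -> place at 9.
157 hashes to 4; slot 4 is free -> place at 4.
Table: [-, -, 372, -, 157, -, -, -, 722, 620, -, -, -, -, -, 185, 525]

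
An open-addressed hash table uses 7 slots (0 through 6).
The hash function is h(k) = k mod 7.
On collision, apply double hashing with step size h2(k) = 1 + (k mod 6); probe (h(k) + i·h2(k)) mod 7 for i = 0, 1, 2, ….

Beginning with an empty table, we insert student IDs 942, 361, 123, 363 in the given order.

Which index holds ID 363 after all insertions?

3

942: h=4 -> slot 4
361: h=4, h2=2, probe 4,6 -> slot 6
123: h=4, h2=4, probe 4,1 -> slot 1
363: h=6, h2=4, probe 6,3 -> slot 3
Table: [-, 123, -, 363, 942, -, 361]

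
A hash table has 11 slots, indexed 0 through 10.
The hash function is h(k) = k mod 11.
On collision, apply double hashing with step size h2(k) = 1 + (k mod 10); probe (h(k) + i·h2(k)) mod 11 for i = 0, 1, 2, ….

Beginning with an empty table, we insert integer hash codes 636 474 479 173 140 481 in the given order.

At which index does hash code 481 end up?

3

636 hashes to 9; slot 9 is free -> place at 9.
474 hashes to 1; slot 1 is free -> place at 1.
479 hashes to 6; slot 6 is free -> place at 6.
173 hashes to 8; slot 8 is free -> place at 8.
140 hashes to 8, h2=1; 8,9 taken -> place at 10.
481 hashes to 8, h2=2; 8,10,1 taken -> place at 3.
Table: [-, 474, -, 481, -, -, 479, -, 173, 636, 140]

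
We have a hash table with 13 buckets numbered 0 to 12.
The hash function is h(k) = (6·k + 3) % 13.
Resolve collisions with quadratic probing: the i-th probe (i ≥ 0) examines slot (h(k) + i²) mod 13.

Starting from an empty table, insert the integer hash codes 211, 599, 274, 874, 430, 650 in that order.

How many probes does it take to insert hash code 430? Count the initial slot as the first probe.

Insert 211: h=8, slot 8 empty → index 8.
Insert 599: h=9, slot 9 empty → index 9.
Insert 274: h=9, slot 9 occupied → index 10.
Insert 874: h=8, slots 8,9 occupied → index 12.
Insert 430: h=9, slots 9,10 occupied → index 0.
Insert 650: h=3, slot 3 empty → index 3.
Table: [430, ∅, ∅, 650, ∅, ∅, ∅, ∅, 211, 599, 274, ∅, 874]

3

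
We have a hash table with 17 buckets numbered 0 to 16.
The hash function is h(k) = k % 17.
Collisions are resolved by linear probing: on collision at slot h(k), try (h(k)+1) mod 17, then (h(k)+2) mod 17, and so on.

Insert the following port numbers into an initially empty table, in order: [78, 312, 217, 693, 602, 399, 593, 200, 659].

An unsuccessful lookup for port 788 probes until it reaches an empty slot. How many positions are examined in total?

78: h=10 -> slot 10
312: h=6 -> slot 6
217: h=13 -> slot 13
693: h=13, probe 13,14 -> slot 14
602: h=7 -> slot 7
399: h=8 -> slot 8
593: h=15 -> slot 15
200: h=13, probe 13,14,15,16 -> slot 16
659: h=13, probe 13,14,15,16,0 -> slot 0
Table: [659, —, —, —, —, —, 312, 602, 399, —, 78, —, —, 217, 693, 593, 200]
Lookup 788: h=6, probe 6,7,8,9 → slot 9 empty, not found.

4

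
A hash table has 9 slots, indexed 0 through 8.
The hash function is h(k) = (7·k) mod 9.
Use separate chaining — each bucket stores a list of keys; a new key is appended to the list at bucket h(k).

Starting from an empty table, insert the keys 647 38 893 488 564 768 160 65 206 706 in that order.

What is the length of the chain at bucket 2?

647 → bucket 2
38 → bucket 5
893 → bucket 5 (collision)
488 → bucket 5 (collision)
564 → bucket 6
768 → bucket 3
160 → bucket 4
65 → bucket 5 (collision)
206 → bucket 2 (collision)
706 → bucket 1
Final buckets:
0: —
1: 706
2: 647 -> 206
3: 768
4: 160
5: 38 -> 893 -> 488 -> 65
6: 564
7: —
8: —

2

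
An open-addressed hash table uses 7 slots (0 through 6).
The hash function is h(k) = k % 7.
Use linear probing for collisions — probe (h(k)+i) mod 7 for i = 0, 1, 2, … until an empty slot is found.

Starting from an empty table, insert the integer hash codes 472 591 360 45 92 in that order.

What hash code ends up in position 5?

Insert 472: h=3, slot 3 empty => index 3.
Insert 591: h=3, slot 3 occupied => index 4.
Insert 360: h=3, slots 3,4 occupied => index 5.
Insert 45: h=3, slots 3,4,5 occupied => index 6.
Insert 92: h=1, slot 1 empty => index 1.
Table: [_, 92, _, 472, 591, 360, 45]

360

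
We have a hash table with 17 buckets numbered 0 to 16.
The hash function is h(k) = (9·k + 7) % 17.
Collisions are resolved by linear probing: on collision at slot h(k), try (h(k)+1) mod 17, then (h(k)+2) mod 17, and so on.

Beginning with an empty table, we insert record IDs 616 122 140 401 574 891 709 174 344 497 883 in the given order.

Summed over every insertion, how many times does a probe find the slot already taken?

Insert 616: h=9, slot 9 empty => index 9.
Insert 122: h=0, slot 0 empty => index 0.
Insert 140: h=9, slot 9 occupied => index 10.
Insert 401: h=12, slot 12 empty => index 12.
Insert 574: h=5, slot 5 empty => index 5.
Insert 891: h=2, slot 2 empty => index 2.
Insert 709: h=13, slot 13 empty => index 13.
Insert 174: h=9, slots 9,10 occupied => index 11.
Insert 344: h=9, slots 9,10,11,12,13 occupied => index 14.
Insert 497: h=9, slots 9,10,11,12,13,14 occupied => index 15.
Insert 883: h=15, slot 15 occupied => index 16.
Table: [122, ∅, 891, ∅, ∅, 574, ∅, ∅, ∅, 616, 140, 174, 401, 709, 344, 497, 883]

15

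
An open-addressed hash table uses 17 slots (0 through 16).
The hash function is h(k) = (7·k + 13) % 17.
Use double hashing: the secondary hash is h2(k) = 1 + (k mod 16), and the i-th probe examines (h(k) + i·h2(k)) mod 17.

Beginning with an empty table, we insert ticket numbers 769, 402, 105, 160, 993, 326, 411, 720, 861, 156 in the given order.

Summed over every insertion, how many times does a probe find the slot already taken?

Insert 769: h=7, slot 7 empty -> index 7.
Insert 402: h=5, slot 5 empty -> index 5.
Insert 105: h=0, slot 0 empty -> index 0.
Insert 160: h=11, slot 11 empty -> index 11.
Insert 993: h=11, h2=2, slot 11 occupied -> index 13.
Insert 326: h=0, h2=7, slots 0,7 occupied -> index 14.
Insert 411: h=0, h2=12, slot 0 occupied -> index 12.
Insert 720: h=4, slot 4 empty -> index 4.
Insert 861: h=5, h2=14, slot 5 occupied -> index 2.
Insert 156: h=0, h2=13, slots 0,13 occupied -> index 9.
Table: [105, -, 861, -, 720, 402, -, 769, -, 156, -, 160, 411, 993, 326, -, -]

7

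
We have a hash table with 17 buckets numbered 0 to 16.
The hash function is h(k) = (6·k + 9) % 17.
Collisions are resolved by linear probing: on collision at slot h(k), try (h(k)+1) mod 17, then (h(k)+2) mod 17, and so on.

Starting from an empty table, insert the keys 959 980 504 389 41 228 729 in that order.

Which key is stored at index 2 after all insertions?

228

959: h=0 → slot 0
980: h=7 → slot 7
504: h=7, probe 7,8 → slot 8
389: h=14 → slot 14
41: h=0, probe 0,1 → slot 1
228: h=0, probe 0,1,2 → slot 2
729: h=14, probe 14,15 → slot 15
Table: [959, 41, 228, —, —, —, —, 980, 504, —, —, —, —, —, 389, 729, —]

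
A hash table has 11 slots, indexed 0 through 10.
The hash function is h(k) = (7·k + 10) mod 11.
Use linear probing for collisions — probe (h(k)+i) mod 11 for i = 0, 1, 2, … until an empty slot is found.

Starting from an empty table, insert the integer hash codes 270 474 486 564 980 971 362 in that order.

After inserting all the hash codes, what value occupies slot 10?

270 hashes to 8; slot 8 is free => place at 8.
474 hashes to 6; slot 6 is free => place at 6.
486 hashes to 2; slot 2 is free => place at 2.
564 hashes to 9; slot 9 is free => place at 9.
980 hashes to 6; 6 taken => place at 7.
971 hashes to 9; 9 taken => place at 10.
362 hashes to 3; slot 3 is free => place at 3.
Table: [_, _, 486, 362, _, _, 474, 980, 270, 564, 971]

971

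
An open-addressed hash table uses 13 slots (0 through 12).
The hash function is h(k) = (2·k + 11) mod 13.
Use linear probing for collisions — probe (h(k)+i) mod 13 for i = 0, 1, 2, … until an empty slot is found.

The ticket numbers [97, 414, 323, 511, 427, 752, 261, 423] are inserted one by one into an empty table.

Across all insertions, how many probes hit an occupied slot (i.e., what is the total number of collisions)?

7

Insert 97: h=10, slot 10 empty → index 10.
Insert 414: h=7, slot 7 empty → index 7.
Insert 323: h=7, slot 7 occupied → index 8.
Insert 511: h=6, slot 6 empty → index 6.
Insert 427: h=7, slots 7,8 occupied → index 9.
Insert 752: h=7, slots 7,8,9,10 occupied → index 11.
Insert 261: h=0, slot 0 empty → index 0.
Insert 423: h=12, slot 12 empty → index 12.
Table: [261, ∅, ∅, ∅, ∅, ∅, 511, 414, 323, 427, 97, 752, 423]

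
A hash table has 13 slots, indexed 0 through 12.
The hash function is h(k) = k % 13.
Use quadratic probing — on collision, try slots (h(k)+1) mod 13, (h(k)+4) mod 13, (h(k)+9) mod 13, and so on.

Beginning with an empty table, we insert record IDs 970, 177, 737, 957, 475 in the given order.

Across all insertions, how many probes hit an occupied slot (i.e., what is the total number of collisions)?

4

970 hashes to 8; slot 8 is free → place at 8.
177 hashes to 8; 8 taken → place at 9.
737 hashes to 9; 9 taken → place at 10.
957 hashes to 8; 8,9 taken → place at 12.
475 hashes to 7; slot 7 is free → place at 7.
Table: [., ., ., ., ., ., ., 475, 970, 177, 737, ., 957]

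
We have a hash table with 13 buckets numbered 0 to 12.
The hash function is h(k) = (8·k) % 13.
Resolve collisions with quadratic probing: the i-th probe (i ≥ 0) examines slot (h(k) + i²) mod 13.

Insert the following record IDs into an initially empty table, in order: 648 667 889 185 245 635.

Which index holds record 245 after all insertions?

648 hashes to 10; slot 10 is free → place at 10.
667 hashes to 6; slot 6 is free → place at 6.
889 hashes to 1; slot 1 is free → place at 1.
185 hashes to 11; slot 11 is free → place at 11.
245 hashes to 10; 10,11,1,6 taken → place at 0.
635 hashes to 10; 10,11,1,6,0 taken → place at 9.
Table: [245, 889, —, —, —, —, 667, —, —, 635, 648, 185, —]

0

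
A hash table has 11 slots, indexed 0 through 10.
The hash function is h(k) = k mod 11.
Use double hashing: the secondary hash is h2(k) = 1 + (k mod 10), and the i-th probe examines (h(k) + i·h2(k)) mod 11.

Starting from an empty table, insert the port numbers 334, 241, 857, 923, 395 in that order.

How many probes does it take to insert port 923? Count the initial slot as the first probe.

2

334: h=4 -> slot 4
241: h=10 -> slot 10
857: h=10, h2=8, probe 10,7 -> slot 7
923: h=10, h2=4, probe 10,3 -> slot 3
395: h=10, h2=6, probe 10,5 -> slot 5
Table: [∅, ∅, ∅, 923, 334, 395, ∅, 857, ∅, ∅, 241]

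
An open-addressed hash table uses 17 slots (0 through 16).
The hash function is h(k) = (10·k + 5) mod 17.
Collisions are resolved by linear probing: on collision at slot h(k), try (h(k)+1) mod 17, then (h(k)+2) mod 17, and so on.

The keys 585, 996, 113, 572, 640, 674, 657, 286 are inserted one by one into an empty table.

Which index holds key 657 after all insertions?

0

585 hashes to 7; slot 7 is free => place at 7.
996 hashes to 3; slot 3 is free => place at 3.
113 hashes to 13; slot 13 is free => place at 13.
572 hashes to 13; 13 taken => place at 14.
640 hashes to 13; 13,14 taken => place at 15.
674 hashes to 13; 13,14,15 taken => place at 16.
657 hashes to 13; 13,14,15,16 taken => place at 0.
286 hashes to 9; slot 9 is free => place at 9.
Table: [657, ∅, ∅, 996, ∅, ∅, ∅, 585, ∅, 286, ∅, ∅, ∅, 113, 572, 640, 674]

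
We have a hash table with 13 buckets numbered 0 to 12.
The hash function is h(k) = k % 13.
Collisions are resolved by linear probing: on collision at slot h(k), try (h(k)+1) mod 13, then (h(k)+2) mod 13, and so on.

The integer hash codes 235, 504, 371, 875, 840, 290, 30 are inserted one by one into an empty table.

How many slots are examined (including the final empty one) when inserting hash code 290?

235 hashes to 1; slot 1 is free => place at 1.
504 hashes to 10; slot 10 is free => place at 10.
371 hashes to 7; slot 7 is free => place at 7.
875 hashes to 4; slot 4 is free => place at 4.
840 hashes to 8; slot 8 is free => place at 8.
290 hashes to 4; 4 taken => place at 5.
30 hashes to 4; 4,5 taken => place at 6.
Table: [-, 235, -, -, 875, 290, 30, 371, 840, -, 504, -, -]

2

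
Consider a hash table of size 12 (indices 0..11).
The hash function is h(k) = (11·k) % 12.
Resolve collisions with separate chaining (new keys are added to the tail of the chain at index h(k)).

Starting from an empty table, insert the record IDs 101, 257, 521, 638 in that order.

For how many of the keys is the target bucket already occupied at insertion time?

101 -> bucket 7
257 -> bucket 7 (collision)
521 -> bucket 7 (collision)
638 -> bucket 10
Final buckets:
0: _
1: _
2: _
3: _
4: _
5: _
6: _
7: 101 -> 257 -> 521
8: _
9: _
10: 638
11: _

2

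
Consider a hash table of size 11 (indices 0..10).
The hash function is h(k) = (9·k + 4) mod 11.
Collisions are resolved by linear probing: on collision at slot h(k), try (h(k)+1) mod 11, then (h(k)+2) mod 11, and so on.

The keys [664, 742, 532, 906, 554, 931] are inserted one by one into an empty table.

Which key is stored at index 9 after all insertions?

906

Insert 664: h=7, slot 7 empty → index 7.
Insert 742: h=5, slot 5 empty → index 5.
Insert 532: h=7, slot 7 occupied → index 8.
Insert 906: h=7, slots 7,8 occupied → index 9.
Insert 554: h=7, slots 7,8,9 occupied → index 10.
Insert 931: h=1, slot 1 empty → index 1.
Table: [., 931, ., ., ., 742, ., 664, 532, 906, 554]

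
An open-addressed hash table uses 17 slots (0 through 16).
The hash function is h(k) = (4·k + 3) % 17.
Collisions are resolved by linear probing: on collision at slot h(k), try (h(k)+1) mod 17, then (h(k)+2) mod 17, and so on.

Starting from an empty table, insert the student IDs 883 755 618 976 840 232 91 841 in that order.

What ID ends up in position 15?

Insert 883: h=16, slot 16 empty → index 16.
Insert 755: h=14, slot 14 empty → index 14.
Insert 618: h=10, slot 10 empty → index 10.
Insert 976: h=14, slot 14 occupied → index 15.
Insert 840: h=14, slots 14,15,16 occupied → index 0.
Insert 232: h=13, slot 13 empty → index 13.
Insert 91: h=10, slot 10 occupied → index 11.
Insert 841: h=1, slot 1 empty → index 1.
Table: [840, 841, _, _, _, _, _, _, _, _, 618, 91, _, 232, 755, 976, 883]

976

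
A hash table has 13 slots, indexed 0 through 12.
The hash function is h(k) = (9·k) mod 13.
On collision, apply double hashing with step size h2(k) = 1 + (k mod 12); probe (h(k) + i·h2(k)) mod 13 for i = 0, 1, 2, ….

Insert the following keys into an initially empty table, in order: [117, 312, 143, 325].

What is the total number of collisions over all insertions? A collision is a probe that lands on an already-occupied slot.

3

117: h=0 -> slot 0
312: h=0, h2=1, probe 0,1 -> slot 1
143: h=0, h2=12, probe 0,12 -> slot 12
325: h=0, h2=2, probe 0,2 -> slot 2
Table: [117, 312, 325, -, -, -, -, -, -, -, -, -, 143]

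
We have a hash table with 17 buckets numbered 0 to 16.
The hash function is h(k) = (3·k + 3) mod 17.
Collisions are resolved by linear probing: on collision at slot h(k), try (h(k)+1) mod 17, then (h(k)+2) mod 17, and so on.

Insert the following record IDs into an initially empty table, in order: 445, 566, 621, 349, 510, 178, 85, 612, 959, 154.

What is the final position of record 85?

445 hashes to 12; slot 12 is free => place at 12.
566 hashes to 1; slot 1 is free => place at 1.
621 hashes to 13; slot 13 is free => place at 13.
349 hashes to 13; 13 taken => place at 14.
510 hashes to 3; slot 3 is free => place at 3.
178 hashes to 10; slot 10 is free => place at 10.
85 hashes to 3; 3 taken => place at 4.
612 hashes to 3; 3,4 taken => place at 5.
959 hashes to 7; slot 7 is free => place at 7.
154 hashes to 6; slot 6 is free => place at 6.
Table: [., 566, ., 510, 85, 612, 154, 959, ., ., 178, ., 445, 621, 349, ., .]

4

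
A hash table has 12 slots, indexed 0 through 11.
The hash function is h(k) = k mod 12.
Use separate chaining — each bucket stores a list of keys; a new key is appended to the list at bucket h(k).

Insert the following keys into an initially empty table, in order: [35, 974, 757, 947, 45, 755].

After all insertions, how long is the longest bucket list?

3

35 -> bucket 11
974 -> bucket 2
757 -> bucket 1
947 -> bucket 11 (collision)
45 -> bucket 9
755 -> bucket 11 (collision)
Final buckets:
0: —
1: 757
2: 974
3: —
4: —
5: —
6: —
7: —
8: —
9: 45
10: —
11: 35 -> 947 -> 755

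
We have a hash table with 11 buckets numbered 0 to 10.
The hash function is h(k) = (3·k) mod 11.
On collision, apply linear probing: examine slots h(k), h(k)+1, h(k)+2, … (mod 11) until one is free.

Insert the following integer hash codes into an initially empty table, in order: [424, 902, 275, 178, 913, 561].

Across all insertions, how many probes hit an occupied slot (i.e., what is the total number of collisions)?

424: h=7 -> slot 7
902: h=0 -> slot 0
275: h=0, probe 0,1 -> slot 1
178: h=6 -> slot 6
913: h=0, probe 0,1,2 -> slot 2
561: h=0, probe 0,1,2,3 -> slot 3
Table: [902, 275, 913, 561, _, _, 178, 424, _, _, _]

6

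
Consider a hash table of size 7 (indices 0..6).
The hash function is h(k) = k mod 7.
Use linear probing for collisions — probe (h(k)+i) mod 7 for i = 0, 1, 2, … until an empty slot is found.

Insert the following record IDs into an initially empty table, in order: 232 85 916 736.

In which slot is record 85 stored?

232: h=1 → slot 1
85: h=1, probe 1,2 → slot 2
916: h=6 → slot 6
736: h=1, probe 1,2,3 → slot 3
Table: [-, 232, 85, 736, -, -, 916]

2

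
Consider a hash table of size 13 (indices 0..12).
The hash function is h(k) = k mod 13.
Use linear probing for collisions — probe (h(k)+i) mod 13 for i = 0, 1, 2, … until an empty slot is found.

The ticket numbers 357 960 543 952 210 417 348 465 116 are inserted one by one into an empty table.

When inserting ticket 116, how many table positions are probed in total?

357 hashes to 6; slot 6 is free -> place at 6.
960 hashes to 11; slot 11 is free -> place at 11.
543 hashes to 10; slot 10 is free -> place at 10.
952 hashes to 3; slot 3 is free -> place at 3.
210 hashes to 2; slot 2 is free -> place at 2.
417 hashes to 1; slot 1 is free -> place at 1.
348 hashes to 10; 10,11 taken -> place at 12.
465 hashes to 10; 10,11,12 taken -> place at 0.
116 hashes to 12; 12,0,1,2,3 taken -> place at 4.
Table: [465, 417, 210, 952, 116, ., 357, ., ., ., 543, 960, 348]

6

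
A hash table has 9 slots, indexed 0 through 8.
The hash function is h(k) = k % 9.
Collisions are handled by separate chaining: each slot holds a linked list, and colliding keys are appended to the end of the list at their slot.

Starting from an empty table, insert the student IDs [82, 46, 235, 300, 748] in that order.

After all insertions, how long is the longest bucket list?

82 → bucket 1
46 → bucket 1 (collision)
235 → bucket 1 (collision)
300 → bucket 3
748 → bucket 1 (collision)
Final buckets:
0: —
1: 82 -> 46 -> 235 -> 748
2: —
3: 300
4: —
5: —
6: —
7: —
8: —

4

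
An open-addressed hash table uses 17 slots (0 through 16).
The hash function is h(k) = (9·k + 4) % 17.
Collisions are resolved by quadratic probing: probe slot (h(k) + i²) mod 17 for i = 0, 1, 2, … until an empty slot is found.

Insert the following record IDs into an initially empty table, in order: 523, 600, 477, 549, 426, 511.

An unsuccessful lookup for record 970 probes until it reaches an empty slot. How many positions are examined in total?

Insert 523: h=2, slot 2 empty → index 2.
Insert 600: h=15, slot 15 empty → index 15.
Insert 477: h=13, slot 13 empty → index 13.
Insert 549: h=15, slot 15 occupied → index 16.
Insert 426: h=13, slot 13 occupied → index 14.
Insert 511: h=13, slots 13,14 occupied → index 0.
Table: [511, ., 523, ., ., ., ., ., ., ., ., ., ., 477, 426, 600, 549]
Lookup 970: h=13, probe 13,14,0,5 → slot 5 empty, not found.

4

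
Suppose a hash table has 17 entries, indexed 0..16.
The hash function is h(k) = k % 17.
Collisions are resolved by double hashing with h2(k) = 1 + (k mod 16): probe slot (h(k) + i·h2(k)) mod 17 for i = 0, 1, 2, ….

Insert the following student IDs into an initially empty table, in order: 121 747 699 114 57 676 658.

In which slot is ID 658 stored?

15

121 hashes to 2; slot 2 is free -> place at 2.
747 hashes to 16; slot 16 is free -> place at 16.
699 hashes to 2, h2=12; 2 taken -> place at 14.
114 hashes to 12; slot 12 is free -> place at 12.
57 hashes to 6; slot 6 is free -> place at 6.
676 hashes to 13; slot 13 is free -> place at 13.
658 hashes to 12, h2=3; 12 taken -> place at 15.
Table: [—, —, 121, —, —, —, 57, —, —, —, —, —, 114, 676, 699, 658, 747]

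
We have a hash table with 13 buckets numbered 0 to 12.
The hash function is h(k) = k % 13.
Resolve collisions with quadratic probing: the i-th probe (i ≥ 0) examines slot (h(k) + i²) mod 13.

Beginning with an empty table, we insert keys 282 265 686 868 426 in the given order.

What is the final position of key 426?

Insert 282: h=9, slot 9 empty => index 9.
Insert 265: h=5, slot 5 empty => index 5.
Insert 686: h=10, slot 10 empty => index 10.
Insert 868: h=10, slot 10 occupied => index 11.
Insert 426: h=10, slots 10,11 occupied => index 1.
Table: [∅, 426, ∅, ∅, ∅, 265, ∅, ∅, ∅, 282, 686, 868, ∅]

1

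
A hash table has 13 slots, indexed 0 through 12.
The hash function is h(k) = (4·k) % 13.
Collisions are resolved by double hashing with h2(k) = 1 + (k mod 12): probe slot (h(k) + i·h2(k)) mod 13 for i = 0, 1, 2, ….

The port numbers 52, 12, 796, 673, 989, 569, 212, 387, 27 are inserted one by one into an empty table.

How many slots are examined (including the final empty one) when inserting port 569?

Insert 52: h=0, slot 0 empty -> index 0.
Insert 12: h=9, slot 9 empty -> index 9.
Insert 796: h=12, slot 12 empty -> index 12.
Insert 673: h=1, slot 1 empty -> index 1.
Insert 989: h=4, slot 4 empty -> index 4.
Insert 569: h=1, h2=6, slot 1 occupied -> index 7.
Insert 212: h=3, slot 3 empty -> index 3.
Insert 387: h=1, h2=4, slot 1 occupied -> index 5.
Insert 27: h=4, h2=4, slot 4 occupied -> index 8.
Table: [52, 673, —, 212, 989, 387, —, 569, 27, 12, —, —, 796]

2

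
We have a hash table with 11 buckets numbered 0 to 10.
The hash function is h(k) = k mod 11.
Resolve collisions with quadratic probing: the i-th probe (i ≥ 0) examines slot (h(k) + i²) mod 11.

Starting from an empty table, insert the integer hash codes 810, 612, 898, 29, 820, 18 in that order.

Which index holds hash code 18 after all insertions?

810 hashes to 7; slot 7 is free => place at 7.
612 hashes to 7; 7 taken => place at 8.
898 hashes to 7; 7,8 taken => place at 0.
29 hashes to 7; 7,8,0 taken => place at 5.
820 hashes to 6; slot 6 is free => place at 6.
18 hashes to 7; 7,8,0,5 taken => place at 1.
Table: [898, 18, _, _, _, 29, 820, 810, 612, _, _]

1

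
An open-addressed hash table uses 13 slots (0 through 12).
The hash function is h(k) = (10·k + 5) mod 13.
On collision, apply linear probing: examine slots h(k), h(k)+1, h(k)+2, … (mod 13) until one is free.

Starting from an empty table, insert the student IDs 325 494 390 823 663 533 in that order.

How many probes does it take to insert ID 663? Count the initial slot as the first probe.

325 hashes to 5; slot 5 is free => place at 5.
494 hashes to 5; 5 taken => place at 6.
390 hashes to 5; 5,6 taken => place at 7.
823 hashes to 6; 6,7 taken => place at 8.
663 hashes to 5; 5,6,7,8 taken => place at 9.
533 hashes to 5; 5,6,7,8,9 taken => place at 10.
Table: [_, _, _, _, _, 325, 494, 390, 823, 663, 533, _, _]

5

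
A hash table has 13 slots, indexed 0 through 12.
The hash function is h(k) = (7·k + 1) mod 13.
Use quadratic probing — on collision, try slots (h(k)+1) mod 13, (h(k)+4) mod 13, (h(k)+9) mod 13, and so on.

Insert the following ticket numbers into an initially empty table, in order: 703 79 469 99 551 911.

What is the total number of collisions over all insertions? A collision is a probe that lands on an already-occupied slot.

6

703 hashes to 8; slot 8 is free => place at 8.
79 hashes to 8; 8 taken => place at 9.
469 hashes to 8; 8,9 taken => place at 12.
99 hashes to 5; slot 5 is free => place at 5.
551 hashes to 10; slot 10 is free => place at 10.
911 hashes to 8; 8,9,12 taken => place at 4.
Table: [∅, ∅, ∅, ∅, 911, 99, ∅, ∅, 703, 79, 551, ∅, 469]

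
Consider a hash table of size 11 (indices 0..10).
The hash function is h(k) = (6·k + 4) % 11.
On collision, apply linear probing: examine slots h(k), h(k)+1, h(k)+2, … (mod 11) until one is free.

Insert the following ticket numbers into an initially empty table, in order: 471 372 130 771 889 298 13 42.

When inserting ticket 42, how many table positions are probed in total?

Insert 471: h=3, slot 3 empty => index 3.
Insert 372: h=3, slot 3 occupied => index 4.
Insert 130: h=3, slots 3,4 occupied => index 5.
Insert 771: h=10, slot 10 empty => index 10.
Insert 889: h=3, slots 3,4,5 occupied => index 6.
Insert 298: h=10, slot 10 occupied => index 0.
Insert 13: h=5, slots 5,6 occupied => index 7.
Insert 42: h=3, slots 3,4,5,6,7 occupied => index 8.
Table: [298, ., ., 471, 372, 130, 889, 13, 42, ., 771]

6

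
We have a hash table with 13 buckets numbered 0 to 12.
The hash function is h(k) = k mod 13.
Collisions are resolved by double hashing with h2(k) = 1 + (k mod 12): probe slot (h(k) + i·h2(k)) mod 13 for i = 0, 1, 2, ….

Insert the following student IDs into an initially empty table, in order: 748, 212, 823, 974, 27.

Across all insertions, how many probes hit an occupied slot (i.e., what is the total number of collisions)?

Insert 748: h=7, slot 7 empty → index 7.
Insert 212: h=4, slot 4 empty → index 4.
Insert 823: h=4, h2=8, slot 4 occupied → index 12.
Insert 974: h=12, h2=3, slot 12 occupied → index 2.
Insert 27: h=1, slot 1 empty → index 1.
Table: [_, 27, 974, _, 212, _, _, 748, _, _, _, _, 823]

2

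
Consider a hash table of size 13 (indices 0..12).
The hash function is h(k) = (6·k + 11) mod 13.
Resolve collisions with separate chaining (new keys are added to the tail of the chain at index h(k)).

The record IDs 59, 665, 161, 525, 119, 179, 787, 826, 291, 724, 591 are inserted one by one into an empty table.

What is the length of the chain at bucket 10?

59 → bucket 1
665 → bucket 10
161 → bucket 2
525 → bucket 2 (collision)
119 → bucket 10 (collision)
179 → bucket 6
787 → bucket 1 (collision)
826 → bucket 1 (collision)
291 → bucket 2 (collision)
724 → bucket 0
591 → bucket 8
Final buckets:
0: 724
1: 59 -> 787 -> 826
2: 161 -> 525 -> 291
3: ∅
4: ∅
5: ∅
6: 179
7: ∅
8: 591
9: ∅
10: 665 -> 119
11: ∅
12: ∅

2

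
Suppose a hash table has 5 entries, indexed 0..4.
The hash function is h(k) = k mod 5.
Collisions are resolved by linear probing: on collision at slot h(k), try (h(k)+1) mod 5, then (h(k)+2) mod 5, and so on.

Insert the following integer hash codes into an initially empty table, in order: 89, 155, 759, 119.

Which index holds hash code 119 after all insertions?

2

89: h=4 => slot 4
155: h=0 => slot 0
759: h=4, probe 4,0,1 => slot 1
119: h=4, probe 4,0,1,2 => slot 2
Table: [155, 759, 119, ∅, 89]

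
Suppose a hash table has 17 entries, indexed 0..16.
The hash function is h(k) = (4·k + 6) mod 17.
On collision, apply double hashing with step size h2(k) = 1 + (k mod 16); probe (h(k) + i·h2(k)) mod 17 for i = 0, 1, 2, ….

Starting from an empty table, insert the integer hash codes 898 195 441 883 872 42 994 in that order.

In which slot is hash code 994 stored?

898 hashes to 11; slot 11 is free -> place at 11.
195 hashes to 4; slot 4 is free -> place at 4.
441 hashes to 2; slot 2 is free -> place at 2.
883 hashes to 2, h2=4; 2 taken -> place at 6.
872 hashes to 9; slot 9 is free -> place at 9.
42 hashes to 4, h2=11; 4 taken -> place at 15.
994 hashes to 4, h2=3; 4 taken -> place at 7.
Table: [-, -, 441, -, 195, -, 883, 994, -, 872, -, 898, -, -, -, 42, -]

7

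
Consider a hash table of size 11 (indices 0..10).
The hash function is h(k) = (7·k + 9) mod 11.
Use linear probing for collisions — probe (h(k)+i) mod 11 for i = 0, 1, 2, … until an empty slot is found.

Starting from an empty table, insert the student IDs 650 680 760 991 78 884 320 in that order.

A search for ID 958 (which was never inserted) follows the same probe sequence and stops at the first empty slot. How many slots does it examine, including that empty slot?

650 hashes to 5; slot 5 is free → place at 5.
680 hashes to 6; slot 6 is free → place at 6.
760 hashes to 5; 5,6 taken → place at 7.
991 hashes to 5; 5,6,7 taken → place at 8.
78 hashes to 5; 5,6,7,8 taken → place at 9.
884 hashes to 4; slot 4 is free → place at 4.
320 hashes to 5; 5,6,7,8,9 taken → place at 10.
Table: [_, _, _, _, 884, 650, 680, 760, 991, 78, 320]
Lookup 958: h=5, probe 5,6,7,8,9,10,0 → slot 0 empty, not found.

7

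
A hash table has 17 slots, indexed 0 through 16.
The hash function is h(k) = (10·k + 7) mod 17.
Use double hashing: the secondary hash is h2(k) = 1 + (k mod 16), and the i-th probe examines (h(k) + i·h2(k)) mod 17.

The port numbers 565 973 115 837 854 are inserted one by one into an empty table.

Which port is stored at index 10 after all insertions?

973

565 hashes to 13; slot 13 is free -> place at 13.
973 hashes to 13, h2=14; 13 taken -> place at 10.
115 hashes to 1; slot 1 is free -> place at 1.
837 hashes to 13, h2=6; 13 taken -> place at 2.
854 hashes to 13, h2=7; 13 taken -> place at 3.
Table: [_, 115, 837, 854, _, _, _, _, _, _, 973, _, _, 565, _, _, _]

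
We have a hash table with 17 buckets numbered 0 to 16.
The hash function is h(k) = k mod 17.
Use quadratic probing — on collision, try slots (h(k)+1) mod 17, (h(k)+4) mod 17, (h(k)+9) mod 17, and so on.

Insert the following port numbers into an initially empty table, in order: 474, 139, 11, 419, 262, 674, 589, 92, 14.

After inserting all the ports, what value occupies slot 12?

474: h=15 => slot 15
139: h=3 => slot 3
11: h=11 => slot 11
419: h=11, probe 11,12 => slot 12
262: h=7 => slot 7
674: h=11, probe 11,12,15,3,10 => slot 10
589: h=11, probe 11,12,15,3,10,2 => slot 2
92: h=7, probe 7,8 => slot 8
14: h=14 => slot 14
Table: [., ., 589, 139, ., ., ., 262, 92, ., 674, 11, 419, ., 14, 474, .]

419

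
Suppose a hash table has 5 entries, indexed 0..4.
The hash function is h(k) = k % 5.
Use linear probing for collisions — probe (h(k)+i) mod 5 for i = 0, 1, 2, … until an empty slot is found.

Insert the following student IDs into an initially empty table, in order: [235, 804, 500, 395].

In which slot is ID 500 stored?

1

235 hashes to 0; slot 0 is free -> place at 0.
804 hashes to 4; slot 4 is free -> place at 4.
500 hashes to 0; 0 taken -> place at 1.
395 hashes to 0; 0,1 taken -> place at 2.
Table: [235, 500, 395, ∅, 804]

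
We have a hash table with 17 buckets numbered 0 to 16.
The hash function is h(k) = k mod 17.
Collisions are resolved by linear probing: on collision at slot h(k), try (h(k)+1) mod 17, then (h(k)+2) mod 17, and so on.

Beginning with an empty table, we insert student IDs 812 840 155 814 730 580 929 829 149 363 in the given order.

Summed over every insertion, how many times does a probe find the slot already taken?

812 hashes to 13; slot 13 is free -> place at 13.
840 hashes to 7; slot 7 is free -> place at 7.
155 hashes to 2; slot 2 is free -> place at 2.
814 hashes to 15; slot 15 is free -> place at 15.
730 hashes to 16; slot 16 is free -> place at 16.
580 hashes to 2; 2 taken -> place at 3.
929 hashes to 11; slot 11 is free -> place at 11.
829 hashes to 13; 13 taken -> place at 14.
149 hashes to 13; 13,14,15,16 taken -> place at 0.
363 hashes to 6; slot 6 is free -> place at 6.
Table: [149, _, 155, 580, _, _, 363, 840, _, _, _, 929, _, 812, 829, 814, 730]

6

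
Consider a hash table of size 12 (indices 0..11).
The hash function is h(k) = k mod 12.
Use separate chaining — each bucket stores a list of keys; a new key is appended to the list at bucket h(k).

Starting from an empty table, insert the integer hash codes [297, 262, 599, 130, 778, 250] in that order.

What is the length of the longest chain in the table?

Insert 297: h=9, bucket 9 empty -> new chain.
Insert 262: h=10, bucket 10 empty -> new chain.
Insert 599: h=11, bucket 11 empty -> new chain.
Insert 130: h=10, bucket 10 nonempty -> append to chain.
Insert 778: h=10, bucket 10 nonempty -> append to chain.
Insert 250: h=10, bucket 10 nonempty -> append to chain.
Final buckets:
0: .
1: .
2: .
3: .
4: .
5: .
6: .
7: .
8: .
9: 297
10: 262 -> 130 -> 778 -> 250
11: 599

4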